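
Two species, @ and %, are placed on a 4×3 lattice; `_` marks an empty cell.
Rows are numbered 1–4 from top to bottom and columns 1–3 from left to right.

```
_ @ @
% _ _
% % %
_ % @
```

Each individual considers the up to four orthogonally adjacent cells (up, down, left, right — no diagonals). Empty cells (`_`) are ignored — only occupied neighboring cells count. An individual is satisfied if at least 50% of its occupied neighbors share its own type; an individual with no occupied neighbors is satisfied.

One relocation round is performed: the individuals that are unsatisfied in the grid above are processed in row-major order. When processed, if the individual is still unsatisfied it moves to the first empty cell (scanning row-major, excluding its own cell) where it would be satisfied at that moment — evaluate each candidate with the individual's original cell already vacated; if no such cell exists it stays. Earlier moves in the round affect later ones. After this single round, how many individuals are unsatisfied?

Initially unsatisfied (in order): (4,3).
  (4,3) → (1,1).
Resulting grid:
@ @ @
% _ _
% % %
_ % _
All satisfied now.

0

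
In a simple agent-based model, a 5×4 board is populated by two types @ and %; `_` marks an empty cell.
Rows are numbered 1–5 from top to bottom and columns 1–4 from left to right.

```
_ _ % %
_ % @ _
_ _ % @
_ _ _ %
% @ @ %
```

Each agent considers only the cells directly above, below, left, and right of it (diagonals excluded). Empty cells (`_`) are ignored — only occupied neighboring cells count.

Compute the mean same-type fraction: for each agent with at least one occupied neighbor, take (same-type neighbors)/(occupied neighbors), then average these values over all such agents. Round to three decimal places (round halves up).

0.318

Row 1: (1,3)% 1/2 · (1,4)% 1/1
Row 2: (2,2)% 0/1 · (2,3)@ 0/3
Row 3: (3,3)% 0/2 · (3,4)@ 0/2
Row 4: (4,4)% 1/2
Row 5: (5,1)% 0/1 · (5,2)@ 1/2 · (5,3)@ 1/2 · (5,4)% 1/2
Sum over 11 agents: 1/2 + 1/1 + 0/1 + 0/3 + 0/2 + 0/2 + 1/2 + 0/1 + 1/2 + 1/2 + 1/2 = 7/2; mean = 7/2 ÷ 11 = 7/22 = 0.318181… → 0.318.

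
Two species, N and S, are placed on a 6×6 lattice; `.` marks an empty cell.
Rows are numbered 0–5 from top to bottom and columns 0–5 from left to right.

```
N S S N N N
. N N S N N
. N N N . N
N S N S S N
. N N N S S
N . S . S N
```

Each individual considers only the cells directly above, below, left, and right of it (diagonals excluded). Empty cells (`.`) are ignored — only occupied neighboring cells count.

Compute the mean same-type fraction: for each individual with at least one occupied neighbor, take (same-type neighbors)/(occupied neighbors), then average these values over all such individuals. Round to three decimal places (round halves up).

(0,0)N 0/1
(0,1)S 1/3
(0,2)S 1/3
(0,3)N 1/3
(0,4)N 3/3
(0,5)N 2/2
(1,1)N 2/3
(1,2)N 2/4
(1,3)S 0/4
(1,4)N 2/3
(1,5)N 3/3
(2,1)N 2/3
(2,2)N 4/4
(2,3)N 1/3
(2,5)N 2/2
(3,0)N 0/1
(3,1)S 0/4
(3,2)N 2/4
(3,3)S 1/4
(3,4)S 2/3
(3,5)N 1/3
(4,1)N 1/2
(4,2)N 3/4
(4,3)N 1/3
(4,4)S 3/4
(4,5)S 1/3
(5,0)N — no occupied neighbors
(5,2)S 0/1
(5,4)S 1/2
(5,5)N 0/2
Sum over 29 individuals: 0/1 + 1/3 + 1/3 + 1/3 + 3/3 + 2/2 + 2/3 + 2/4 + 0/4 + 2/3 + 3/3 + 2/3 + 4/4 + 1/3 + 2/2 + 0/1 + 0/4 + 2/4 + 1/4 + 2/3 + 1/3 + 1/2 + 3/4 + 1/3 + 3/4 + 1/3 + 0/1 + 1/2 + 0/2 = 55/4; mean = 55/4 ÷ 29 = 55/116 = 0.474137… → 0.474.

0.474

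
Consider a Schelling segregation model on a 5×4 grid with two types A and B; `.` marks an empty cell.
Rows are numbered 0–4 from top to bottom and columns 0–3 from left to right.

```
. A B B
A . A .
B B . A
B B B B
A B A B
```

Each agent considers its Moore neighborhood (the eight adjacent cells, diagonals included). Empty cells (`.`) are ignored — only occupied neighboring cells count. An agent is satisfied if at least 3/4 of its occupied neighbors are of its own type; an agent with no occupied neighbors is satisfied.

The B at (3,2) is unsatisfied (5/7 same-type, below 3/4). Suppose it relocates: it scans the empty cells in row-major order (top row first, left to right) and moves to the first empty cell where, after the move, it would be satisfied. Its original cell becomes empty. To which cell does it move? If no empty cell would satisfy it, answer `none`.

Vacating (3,2). Empty cells in order:
  (0,0): 0/2 same-type → still unsatisfied.
  (1,1): 3/6 same-type → still unsatisfied.
  (1,3): 2/4 same-type → still unsatisfied.
  (2,2): 3/5 same-type → still unsatisfied.

none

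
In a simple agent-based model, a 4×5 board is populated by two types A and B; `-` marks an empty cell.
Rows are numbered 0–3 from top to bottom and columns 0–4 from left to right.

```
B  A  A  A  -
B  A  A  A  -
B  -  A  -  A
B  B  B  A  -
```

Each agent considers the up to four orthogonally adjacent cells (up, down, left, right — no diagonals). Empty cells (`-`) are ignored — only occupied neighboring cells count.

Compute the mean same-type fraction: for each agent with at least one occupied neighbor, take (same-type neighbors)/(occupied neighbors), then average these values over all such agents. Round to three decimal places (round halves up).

(0,0)B 1/2
(0,1)A 2/3
(0,2)A 3/3
(0,3)A 2/2
(1,0)B 2/3
(1,1)A 2/3
(1,2)A 4/4
(1,3)A 2/2
(2,0)B 2/2
(2,2)A 1/2
(2,4)A — no occupied neighbors
(3,0)B 2/2
(3,1)B 2/2
(3,2)B 1/3
(3,3)A 0/1
Sum over 14 agents: 1/2 + 2/3 + 3/3 + 2/2 + 2/3 + 2/3 + 4/4 + 2/2 + 2/2 + 1/2 + 2/2 + 2/2 + 1/3 + 0/1 = 31/3; mean = 31/3 ÷ 14 = 31/42 = 0.738095… → 0.738.

0.738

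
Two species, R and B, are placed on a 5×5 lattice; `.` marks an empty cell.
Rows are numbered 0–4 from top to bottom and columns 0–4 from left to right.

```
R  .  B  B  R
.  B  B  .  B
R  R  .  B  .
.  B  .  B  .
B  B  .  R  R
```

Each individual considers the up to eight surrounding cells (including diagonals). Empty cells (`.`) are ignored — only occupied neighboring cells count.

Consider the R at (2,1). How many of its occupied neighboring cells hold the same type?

Occupied neighbors of (2,1): (1,1)=B, (1,2)=B, (2,0)=R, (3,1)=B.
Same type (R): 1 of 4.

1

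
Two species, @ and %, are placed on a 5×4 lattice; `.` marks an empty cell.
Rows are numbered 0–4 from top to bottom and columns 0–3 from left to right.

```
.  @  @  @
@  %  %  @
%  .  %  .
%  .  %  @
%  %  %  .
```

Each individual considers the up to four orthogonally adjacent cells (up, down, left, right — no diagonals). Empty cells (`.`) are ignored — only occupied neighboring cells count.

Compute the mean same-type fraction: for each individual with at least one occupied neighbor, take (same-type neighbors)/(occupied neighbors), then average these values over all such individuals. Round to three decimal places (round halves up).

Row 0: (0,1)@ 1/2 · (0,2)@ 2/3 · (0,3)@ 2/2
Row 1: (1,0)@ 0/2 · (1,1)% 1/3 · (1,2)% 2/4 · (1,3)@ 1/2
Row 2: (2,0)% 1/2 · (2,2)% 2/2
Row 3: (3,0)% 2/2 · (3,2)% 2/3 · (3,3)@ 0/1
Row 4: (4,0)% 2/2 · (4,1)% 2/2 · (4,2)% 2/2
Sum over 15 individuals: 1/2 + 2/3 + 2/2 + 0/2 + 1/3 + 2/4 + 1/2 + 1/2 + 2/2 + 2/2 + 2/3 + 0/1 + 2/2 + 2/2 + 2/2 = 29/3; mean = 29/3 ÷ 15 = 29/45 = 0.644444… → 0.644.

0.644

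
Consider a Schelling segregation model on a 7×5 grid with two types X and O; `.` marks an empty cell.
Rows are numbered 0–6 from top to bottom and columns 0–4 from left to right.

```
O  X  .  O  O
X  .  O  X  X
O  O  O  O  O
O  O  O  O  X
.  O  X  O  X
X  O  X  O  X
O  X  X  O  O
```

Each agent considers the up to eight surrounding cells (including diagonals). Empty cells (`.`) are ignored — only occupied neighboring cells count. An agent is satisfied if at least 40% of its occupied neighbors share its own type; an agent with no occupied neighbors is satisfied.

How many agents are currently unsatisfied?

15

Row 0: (0,0)O 0/2 unhappy · (0,1)X 1/3 unhappy · (0,3)O 2/4 ok · (0,4)O 1/3 unhappy
Row 1: (1,0)X 1/4 unhappy · (1,2)O 4/6 ok · (1,3)X 1/7 unhappy · (1,4)X 1/5 unhappy
Row 2: (2,0)O 3/4 ok · (2,1)O 6/7 ok · (2,2)O 6/7 ok · (2,3)O 5/8 ok · (2,4)O 2/5 ok
Row 3: (3,0)O 4/4 ok · (3,1)O 6/7 ok · (3,2)O 7/8 ok · (3,3)O 5/8 ok · (3,4)X 1/5 unhappy
Row 4: (4,1)O 4/7 ok · (4,2)X 1/8 unhappy · (4,3)O 3/8 unhappy · (4,4)X 2/5 ok
Row 5: (5,0)X 1/4 unhappy · (5,1)O 2/7 unhappy · (5,2)X 3/8 unhappy · (5,3)O 3/8 unhappy · (5,4)X 1/5 unhappy
Row 6: (6,0)O 1/3 unhappy · (6,1)X 3/5 ok · (6,2)X 2/5 ok · (6,3)O 2/5 ok · (6,4)O 2/3 ok
Unsatisfied: (0,0), (0,1), (0,4), (1,0), (1,3), (1,4), (3,4), (4,2), (4,3), (5,0), (5,1), (5,2), (5,3), (5,4), (6,0) — 15 in total.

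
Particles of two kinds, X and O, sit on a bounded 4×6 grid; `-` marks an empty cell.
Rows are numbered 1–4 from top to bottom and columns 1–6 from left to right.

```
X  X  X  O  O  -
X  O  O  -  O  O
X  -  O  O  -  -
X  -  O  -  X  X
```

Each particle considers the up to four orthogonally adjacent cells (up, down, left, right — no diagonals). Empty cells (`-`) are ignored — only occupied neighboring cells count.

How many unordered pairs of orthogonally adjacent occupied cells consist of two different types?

Scan each occupied cell's neighbors to the right and below so each pair is counted once.
Row 1: X(1,1)–X(1,2)= X(1,1)–X(2,1)= X(1,2)–X(1,3)= X(1,2)–O(2,2)≠ X(1,3)–O(1,4)≠ X(1,3)–O(2,3)≠ O(1,4)–O(1,5)= O(1,5)–O(2,5)=  → 3/8 unlike.
Row 2: X(2,1)–O(2,2)≠ X(2,1)–X(3,1)= O(2,2)–O(2,3)= O(2,3)–O(3,3)= O(2,5)–O(2,6)=  → 1/5 unlike.
Row 3: X(3,1)–X(4,1)= O(3,3)–O(3,4)= O(3,3)–O(4,3)=  → 0/3 unlike.
Row 4: X(4,5)–X(4,6)=  → 0/1 unlike.
Total adjacent occupied pairs: 17; unlike-type pairs: 4.

4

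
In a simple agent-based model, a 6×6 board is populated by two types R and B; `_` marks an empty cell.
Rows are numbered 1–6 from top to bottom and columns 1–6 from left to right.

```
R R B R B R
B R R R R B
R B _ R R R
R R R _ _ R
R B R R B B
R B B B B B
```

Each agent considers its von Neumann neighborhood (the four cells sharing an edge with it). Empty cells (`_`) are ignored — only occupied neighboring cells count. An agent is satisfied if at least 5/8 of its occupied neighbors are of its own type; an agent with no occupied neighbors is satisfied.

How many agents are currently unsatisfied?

Row 1: (1,1)R 1/2 unhappy · (1,2)R 2/3 ok · (1,3)B 0/3 unhappy · (1,4)R 1/3 unhappy · (1,5)B 0/3 unhappy · (1,6)R 0/2 unhappy
Row 2: (2,1)B 0/3 unhappy · (2,2)R 2/4 unhappy · (2,3)R 2/3 ok · (2,4)R 4/4 ok · (2,5)R 2/4 unhappy · (2,6)B 0/3 unhappy
Row 3: (3,1)R 1/3 unhappy · (3,2)B 0/3 unhappy · (3,4)R 2/2 ok · (3,5)R 3/3 ok · (3,6)R 2/3 ok
Row 4: (4,1)R 3/3 ok · (4,2)R 2/4 unhappy · (4,3)R 2/2 ok · (4,6)R 1/2 unhappy
Row 5: (5,1)R 2/3 ok · (5,2)B 1/4 unhappy · (5,3)R 2/4 unhappy · (5,4)R 1/3 unhappy · (5,5)B 2/3 ok · (5,6)B 2/3 ok
Row 6: (6,1)R 1/2 unhappy · (6,2)B 2/3 ok · (6,3)B 2/3 ok · (6,4)B 2/3 ok · (6,5)B 3/3 ok · (6,6)B 2/2 ok
Unsatisfied: (1,1), (1,3), (1,4), (1,5), (1,6), (2,1), (2,2), (2,5), (2,6), (3,1), (3,2), (4,2), (4,6), (5,2), (5,3), (5,4), (6,1) — 17 in total.

17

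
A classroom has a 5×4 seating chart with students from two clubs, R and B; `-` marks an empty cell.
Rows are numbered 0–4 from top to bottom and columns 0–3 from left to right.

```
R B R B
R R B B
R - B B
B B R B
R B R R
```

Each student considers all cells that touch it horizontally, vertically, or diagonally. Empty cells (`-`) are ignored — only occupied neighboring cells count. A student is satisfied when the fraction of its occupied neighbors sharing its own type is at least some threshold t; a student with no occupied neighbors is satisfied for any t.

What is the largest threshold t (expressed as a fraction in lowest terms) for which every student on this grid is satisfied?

0/1

(0,0)R 2/3
(0,1)B 1/5
(0,2)R 1/5
(0,3)B 2/3
(1,0)R 3/4
(1,1)R 4/7
(1,2)B 5/7
(1,3)B 4/5
(2,0)R 2/4
(2,2)B 5/7
(2,3)B 4/5
(3,0)B 2/4
(3,1)B 3/7
(3,2)R 2/7
(3,3)B 2/5
(4,0)R 0/3
(4,1)B 2/5
(4,2)R 2/5
(4,3)R 2/3
The smallest same-type fraction is 0/3 at (4,0), which reduces to 0/1. Any threshold above that leaves this student unsatisfied.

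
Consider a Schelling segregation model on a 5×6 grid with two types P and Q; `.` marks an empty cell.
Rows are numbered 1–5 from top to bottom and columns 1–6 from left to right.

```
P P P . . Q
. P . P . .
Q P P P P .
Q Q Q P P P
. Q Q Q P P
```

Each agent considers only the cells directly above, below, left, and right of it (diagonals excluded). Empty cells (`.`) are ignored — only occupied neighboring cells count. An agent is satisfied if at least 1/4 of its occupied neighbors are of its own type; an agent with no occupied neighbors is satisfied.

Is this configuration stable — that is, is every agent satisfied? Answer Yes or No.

Yes

(1,1)P 1/1 ✓
(1,2)P 3/3 ✓
(1,3)P 1/1 ✓
(1,6)Q 0/0 ✓
(2,2)P 2/2 ✓
(2,4)P 1/1 ✓
(3,1)Q 1/2 ✓
(3,2)P 2/4 ✓
(3,3)P 2/3 ✓
(3,4)P 4/4 ✓
(3,5)P 2/2 ✓
(4,1)Q 2/2 ✓
(4,2)Q 3/4 ✓
(4,3)Q 2/4 ✓
(4,4)P 2/4 ✓
(4,5)P 4/4 ✓
(4,6)P 2/2 ✓
(5,2)Q 2/2 ✓
(5,3)Q 3/3 ✓
(5,4)Q 1/3 ✓
(5,5)P 2/3 ✓
(5,6)P 2/2 ✓
All meet the threshold, so the configuration is stable.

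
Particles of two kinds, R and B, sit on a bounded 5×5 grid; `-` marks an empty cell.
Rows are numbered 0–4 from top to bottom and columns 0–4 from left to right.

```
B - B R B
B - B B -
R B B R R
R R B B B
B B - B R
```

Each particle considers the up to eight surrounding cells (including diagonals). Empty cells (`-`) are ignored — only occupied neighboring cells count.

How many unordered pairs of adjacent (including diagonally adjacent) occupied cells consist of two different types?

26

Scan each occupied cell's neighbors to the right and below (and the two forward diagonals) so each pair is counted once.
From row 0: 4 unlike of 8 pairs (running 4/8).
From row 1: 4 unlike of 9 pairs (running 8/17).
From row 2: 10 unlike of 17 pairs (running 18/34).
From row 3: 7 unlike of 14 pairs (running 25/48).
From row 4: 1 unlike of 2 pairs (running 26/50).
Total adjacent occupied pairs: 50; unlike-type pairs: 26.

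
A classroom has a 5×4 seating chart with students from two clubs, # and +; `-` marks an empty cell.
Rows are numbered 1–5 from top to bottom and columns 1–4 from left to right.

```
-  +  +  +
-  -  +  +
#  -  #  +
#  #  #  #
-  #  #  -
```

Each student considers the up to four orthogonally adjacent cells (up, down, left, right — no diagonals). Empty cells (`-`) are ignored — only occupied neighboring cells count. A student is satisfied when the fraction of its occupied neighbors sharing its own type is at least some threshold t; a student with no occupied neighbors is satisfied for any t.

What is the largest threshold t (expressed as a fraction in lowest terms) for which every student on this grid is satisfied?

(1,2)+ 1/1
(1,3)+ 3/3
(1,4)+ 2/2
(2,3)+ 2/3
(2,4)+ 3/3
(3,1)# 1/1
(3,3)# 1/3
(3,4)+ 1/3
(4,1)# 2/2
(4,2)# 3/3
(4,3)# 4/4
(4,4)# 1/2
(5,2)# 2/2
(5,3)# 2/2
The smallest same-type fraction is 1/3 at (3,3), which reduces to 1/3. Any threshold above that leaves this student unsatisfied.

1/3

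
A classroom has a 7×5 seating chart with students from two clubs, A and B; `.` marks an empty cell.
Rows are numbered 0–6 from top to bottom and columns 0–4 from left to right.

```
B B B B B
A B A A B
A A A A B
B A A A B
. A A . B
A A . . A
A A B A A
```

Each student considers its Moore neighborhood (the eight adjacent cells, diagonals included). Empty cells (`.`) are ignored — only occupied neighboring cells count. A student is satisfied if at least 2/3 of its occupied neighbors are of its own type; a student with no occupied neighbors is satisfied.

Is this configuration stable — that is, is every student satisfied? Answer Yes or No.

No

(0,0)B 2/3 satisfied
(0,1)B 3/5 not
(0,2)B 3/5 not
(0,3)B 3/5 not
(0,4)B 2/3 satisfied
(1,0)A 2/5 not
(1,1)B 3/8 not
(1,2)A 4/8 not
(1,3)A 3/8 not
(1,4)B 3/5 not
(2,0)A 3/5 not
(2,1)A 6/8 satisfied
(2,2)A 7/8 satisfied
(2,3)A 5/8 not
(2,4)B 2/5 not
(3,0)B 0/4 not
(3,1)A 6/7 satisfied
(3,2)A 7/7 satisfied
(3,3)A 4/7 not
(3,4)B 2/4 not
(4,1)A 5/6 satisfied
(4,2)A 5/5 satisfied
(4,4)B 1/3 not
(5,0)A 4/4 satisfied
(5,1)A 5/6 satisfied
(5,4)A 2/3 satisfied
(6,0)A 3/3 satisfied
(6,1)A 3/4 satisfied
(6,2)B 0/3 not
(6,3)A 2/3 satisfied
(6,4)A 2/2 satisfied
For instance (0,1) has only 3/5 same-type neighbors, below 2/3.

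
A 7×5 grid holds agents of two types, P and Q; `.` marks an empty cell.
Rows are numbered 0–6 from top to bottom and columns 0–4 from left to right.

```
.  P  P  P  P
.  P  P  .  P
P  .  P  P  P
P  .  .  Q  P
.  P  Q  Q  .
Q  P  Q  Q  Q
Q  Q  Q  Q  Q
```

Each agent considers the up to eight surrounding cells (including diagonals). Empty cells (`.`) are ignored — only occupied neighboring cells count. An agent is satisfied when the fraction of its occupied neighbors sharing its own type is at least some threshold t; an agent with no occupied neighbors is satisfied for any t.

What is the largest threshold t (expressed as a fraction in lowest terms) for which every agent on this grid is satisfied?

1/7

Row 0: (0,1)P 3/3 · (0,2)P 4/4 · (0,3)P 4/4 · (0,4)P 2/2
Row 1: (1,1)P 5/5 · (1,2)P 6/6 · (1,4)P 4/4
Row 2: (2,0)P 2/2 · (2,2)P 3/4 · (2,3)P 5/6 · (2,4)P 3/4
Row 3: (3,0)P 2/2 · (3,3)Q 2/6 · (3,4)P 2/4
Row 4: (4,1)P 2/5 · (4,2)Q 4/6 · (4,3)Q 5/6
Row 5: (5,0)Q 2/4 · (5,1)P 1/7 · (5,2)Q 6/8 · (5,3)Q 7/7 · (5,4)Q 4/4
Row 6: (6,0)Q 2/3 · (6,1)Q 4/5 · (6,2)Q 4/5 · (6,3)Q 5/5 · (6,4)Q 3/3
The smallest same-type fraction is 1/7 at (5,1), which reduces to 1/7. Any threshold above that leaves this agent unsatisfied.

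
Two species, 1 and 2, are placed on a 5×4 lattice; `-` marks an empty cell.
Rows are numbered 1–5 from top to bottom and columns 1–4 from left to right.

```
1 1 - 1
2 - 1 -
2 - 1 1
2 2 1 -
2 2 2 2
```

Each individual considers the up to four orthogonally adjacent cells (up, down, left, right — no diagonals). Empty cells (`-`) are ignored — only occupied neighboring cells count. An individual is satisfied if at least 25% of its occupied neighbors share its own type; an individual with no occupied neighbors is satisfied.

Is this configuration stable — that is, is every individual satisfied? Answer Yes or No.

Row 1: (1,1)1 1/2 ✓ · (1,2)1 1/1 ✓ · (1,4)1 0/0 ✓
Row 2: (2,1)2 1/2 ✓ · (2,3)1 1/1 ✓
Row 3: (3,1)2 2/2 ✓ · (3,3)1 3/3 ✓ · (3,4)1 1/1 ✓
Row 4: (4,1)2 3/3 ✓ · (4,2)2 2/3 ✓ · (4,3)1 1/3 ✓
Row 5: (5,1)2 2/2 ✓ · (5,2)2 3/3 ✓ · (5,3)2 2/3 ✓ · (5,4)2 1/1 ✓
All meet the threshold, so the configuration is stable.

Yes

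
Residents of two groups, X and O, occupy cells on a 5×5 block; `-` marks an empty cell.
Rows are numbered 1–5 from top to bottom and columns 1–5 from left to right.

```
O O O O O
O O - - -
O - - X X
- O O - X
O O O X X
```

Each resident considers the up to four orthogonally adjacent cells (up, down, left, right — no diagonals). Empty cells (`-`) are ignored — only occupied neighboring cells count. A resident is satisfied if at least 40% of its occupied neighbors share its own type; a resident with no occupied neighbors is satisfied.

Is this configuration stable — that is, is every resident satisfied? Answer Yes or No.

(1,1)O 2/2 ✓
(1,2)O 3/3 ✓
(1,3)O 2/2 ✓
(1,4)O 2/2 ✓
(1,5)O 1/1 ✓
(2,1)O 3/3 ✓
(2,2)O 2/2 ✓
(3,1)O 1/1 ✓
(3,4)X 1/1 ✓
(3,5)X 2/2 ✓
(4,2)O 2/2 ✓
(4,3)O 2/2 ✓
(4,5)X 2/2 ✓
(5,1)O 1/1 ✓
(5,2)O 3/3 ✓
(5,3)O 2/3 ✓
(5,4)X 1/2 ✓
(5,5)X 2/2 ✓
All meet the threshold, so the configuration is stable.

Yes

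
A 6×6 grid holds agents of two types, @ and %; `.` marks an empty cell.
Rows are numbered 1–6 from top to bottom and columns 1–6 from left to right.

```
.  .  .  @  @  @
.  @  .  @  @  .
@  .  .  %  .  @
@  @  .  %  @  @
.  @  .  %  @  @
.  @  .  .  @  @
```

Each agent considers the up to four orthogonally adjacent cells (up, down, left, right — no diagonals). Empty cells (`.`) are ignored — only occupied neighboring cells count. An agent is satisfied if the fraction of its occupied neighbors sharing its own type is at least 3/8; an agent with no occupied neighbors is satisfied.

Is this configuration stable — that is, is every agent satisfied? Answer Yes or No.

Yes

Row 1: (1,4)@ 2/2 satisfied · (1,5)@ 3/3 satisfied · (1,6)@ 1/1 satisfied
Row 2: (2,2)@ 0/0 satisfied · (2,4)@ 2/3 satisfied · (2,5)@ 2/2 satisfied
Row 3: (3,1)@ 1/1 satisfied · (3,4)% 1/2 satisfied · (3,6)@ 1/1 satisfied
Row 4: (4,1)@ 2/2 satisfied · (4,2)@ 2/2 satisfied · (4,4)% 2/3 satisfied · (4,5)@ 2/3 satisfied · (4,6)@ 3/3 satisfied
Row 5: (5,2)@ 2/2 satisfied · (5,4)% 1/2 satisfied · (5,5)@ 3/4 satisfied · (5,6)@ 3/3 satisfied
Row 6: (6,2)@ 1/1 satisfied · (6,5)@ 2/2 satisfied · (6,6)@ 2/2 satisfied
All meet the threshold, so the configuration is stable.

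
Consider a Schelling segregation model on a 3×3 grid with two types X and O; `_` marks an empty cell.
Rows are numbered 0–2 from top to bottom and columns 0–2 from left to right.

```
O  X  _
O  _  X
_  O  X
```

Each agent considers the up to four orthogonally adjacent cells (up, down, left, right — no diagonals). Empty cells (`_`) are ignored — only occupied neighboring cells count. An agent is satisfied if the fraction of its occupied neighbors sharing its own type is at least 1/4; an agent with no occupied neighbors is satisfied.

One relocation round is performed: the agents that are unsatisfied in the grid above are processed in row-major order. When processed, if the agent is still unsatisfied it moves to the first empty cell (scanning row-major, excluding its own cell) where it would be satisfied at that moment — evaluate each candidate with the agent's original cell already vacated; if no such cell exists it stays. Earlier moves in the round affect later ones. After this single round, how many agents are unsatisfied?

Initially unsatisfied (in order): (0,1), (2,1).
  (0,1) → (0,2).
  (2,1) → (0,1).
Resulting grid:
O O X
O _ X
_ _ X
All satisfied now.

0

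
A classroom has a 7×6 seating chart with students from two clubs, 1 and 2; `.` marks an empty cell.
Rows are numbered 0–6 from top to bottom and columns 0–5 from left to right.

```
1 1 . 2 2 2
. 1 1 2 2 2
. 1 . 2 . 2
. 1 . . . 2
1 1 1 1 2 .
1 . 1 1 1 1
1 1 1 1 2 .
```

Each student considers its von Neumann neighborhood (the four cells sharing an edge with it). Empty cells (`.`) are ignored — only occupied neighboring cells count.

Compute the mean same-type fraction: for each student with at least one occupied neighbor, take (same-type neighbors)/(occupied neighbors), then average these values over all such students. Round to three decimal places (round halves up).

(0,0)1 1/1
(0,1)1 2/2
(0,3)2 2/2
(0,4)2 3/3
(0,5)2 2/2
(1,1)1 3/3
(1,2)1 1/2
(1,3)2 3/4
(1,4)2 3/3
(1,5)2 3/3
(2,1)1 2/2
(2,3)2 1/1
(2,5)2 2/2
(3,1)1 2/2
(3,5)2 1/1
(4,0)1 2/2
(4,1)1 3/3
(4,2)1 3/3
(4,3)1 2/3
(4,4)2 0/2
(5,0)1 2/2
(5,2)1 3/3
(5,3)1 4/4
(5,4)1 2/4
(5,5)1 1/1
(6,0)1 2/2
(6,1)1 2/2
(6,2)1 3/3
(6,3)1 2/3
(6,4)2 0/2
Sum over 30 students: 1/1 + 2/2 + 2/2 + 3/3 + 2/2 + 3/3 + 1/2 + 3/4 + 3/3 + 3/3 + 2/2 + 1/1 + 2/2 + 2/2 + 1/1 + 2/2 + 3/3 + 3/3 + 2/3 + 0/2 + 2/2 + 3/3 + 4/4 + 2/4 + 1/1 + 2/2 + 2/2 + 3/3 + 2/3 + 0/2 = 313/12; mean = 313/12 ÷ 30 = 313/360 = 0.869444… → 0.869.

0.869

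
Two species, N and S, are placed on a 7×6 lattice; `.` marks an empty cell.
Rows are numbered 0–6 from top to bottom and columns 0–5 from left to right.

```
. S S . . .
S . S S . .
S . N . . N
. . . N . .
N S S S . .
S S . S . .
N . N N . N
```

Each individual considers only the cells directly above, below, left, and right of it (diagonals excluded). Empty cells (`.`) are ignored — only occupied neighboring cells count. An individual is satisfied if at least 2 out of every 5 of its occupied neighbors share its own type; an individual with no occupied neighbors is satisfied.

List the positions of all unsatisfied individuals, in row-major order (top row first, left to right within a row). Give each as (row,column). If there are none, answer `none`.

(0,1)S 1/1 satisfied
(0,2)S 2/2 satisfied
(1,0)S 1/1 satisfied
(1,2)S 2/3 satisfied
(1,3)S 1/1 satisfied
(2,0)S 1/1 satisfied
(2,2)N 0/1 not
(2,5)N 0/0 satisfied
(3,3)N 0/1 not
(4,0)N 0/2 not
(4,1)S 2/3 satisfied
(4,2)S 2/2 satisfied
(4,3)S 2/3 satisfied
(5,0)S 1/3 not
(5,1)S 2/2 satisfied
(5,3)S 1/2 satisfied
(6,0)N 0/1 not
(6,2)N 1/1 satisfied
(6,3)N 1/2 satisfied
(6,5)N 0/0 satisfied

(2,2), (3,3), (4,0), (5,0), (6,0)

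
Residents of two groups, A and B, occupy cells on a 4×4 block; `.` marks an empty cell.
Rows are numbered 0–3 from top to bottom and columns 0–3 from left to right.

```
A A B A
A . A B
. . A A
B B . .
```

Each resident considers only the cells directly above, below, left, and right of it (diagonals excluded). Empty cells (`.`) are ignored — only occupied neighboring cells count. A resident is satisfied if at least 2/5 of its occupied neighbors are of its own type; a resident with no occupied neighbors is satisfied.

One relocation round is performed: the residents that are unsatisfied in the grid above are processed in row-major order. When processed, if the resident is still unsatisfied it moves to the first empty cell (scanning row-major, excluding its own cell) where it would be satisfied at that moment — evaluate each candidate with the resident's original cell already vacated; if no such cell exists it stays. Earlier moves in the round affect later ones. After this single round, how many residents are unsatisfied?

0

Initially unsatisfied (in order): (0,2), (0,3), (1,2), (1,3).
  (0,2) → (2,0).
  (0,3) → (0,2).
  (1,2): now satisfied by earlier moves; stays.
  (1,3) → (2,1).
Resulting grid:
A A A .
A . A .
B B A A
B B . .
All satisfied now.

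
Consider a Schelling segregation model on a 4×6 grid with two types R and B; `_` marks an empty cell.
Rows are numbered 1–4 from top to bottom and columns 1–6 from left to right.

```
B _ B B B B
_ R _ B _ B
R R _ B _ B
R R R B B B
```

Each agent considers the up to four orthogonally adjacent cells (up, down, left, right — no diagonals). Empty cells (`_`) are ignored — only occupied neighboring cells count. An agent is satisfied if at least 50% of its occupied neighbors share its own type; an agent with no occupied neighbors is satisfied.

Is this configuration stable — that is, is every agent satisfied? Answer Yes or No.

Row 1: (1,1)B 0/0 satisfied · (1,3)B 1/1 satisfied · (1,4)B 3/3 satisfied · (1,5)B 2/2 satisfied · (1,6)B 2/2 satisfied
Row 2: (2,2)R 1/1 satisfied · (2,4)B 2/2 satisfied · (2,6)B 2/2 satisfied
Row 3: (3,1)R 2/2 satisfied · (3,2)R 3/3 satisfied · (3,4)B 2/2 satisfied · (3,6)B 2/2 satisfied
Row 4: (4,1)R 2/2 satisfied · (4,2)R 3/3 satisfied · (4,3)R 1/2 satisfied · (4,4)B 2/3 satisfied · (4,5)B 2/2 satisfied · (4,6)B 2/2 satisfied
All meet the threshold, so the configuration is stable.

Yes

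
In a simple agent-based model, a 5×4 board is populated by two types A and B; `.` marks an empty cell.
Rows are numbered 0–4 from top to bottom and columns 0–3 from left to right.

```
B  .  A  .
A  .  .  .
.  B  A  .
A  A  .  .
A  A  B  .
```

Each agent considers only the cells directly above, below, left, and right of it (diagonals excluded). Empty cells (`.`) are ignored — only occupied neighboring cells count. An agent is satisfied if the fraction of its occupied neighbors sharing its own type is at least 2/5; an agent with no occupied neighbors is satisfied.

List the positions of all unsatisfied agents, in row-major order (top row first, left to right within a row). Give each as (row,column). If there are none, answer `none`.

(0,0), (1,0), (2,1), (2,2), (4,2)

(0,0)B 0/1 unhappy
(0,2)A 0/0 ok
(1,0)A 0/1 unhappy
(2,1)B 0/2 unhappy
(2,2)A 0/1 unhappy
(3,0)A 2/2 ok
(3,1)A 2/3 ok
(4,0)A 2/2 ok
(4,1)A 2/3 ok
(4,2)B 0/1 unhappy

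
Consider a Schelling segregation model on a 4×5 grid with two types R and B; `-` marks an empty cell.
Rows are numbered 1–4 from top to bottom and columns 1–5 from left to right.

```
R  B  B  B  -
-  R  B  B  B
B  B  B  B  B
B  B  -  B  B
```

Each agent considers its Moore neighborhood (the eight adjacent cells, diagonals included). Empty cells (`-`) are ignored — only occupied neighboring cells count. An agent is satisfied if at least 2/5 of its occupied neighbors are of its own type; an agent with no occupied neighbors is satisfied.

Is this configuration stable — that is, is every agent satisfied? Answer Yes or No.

(1,1)R 1/2 ok
(1,2)B 2/4 ok
(1,3)B 4/5 ok
(1,4)B 4/4 ok
(2,2)R 1/7 unhappy
(2,3)B 7/8 ok
(2,4)B 7/7 ok
(2,5)B 4/4 ok
(3,1)B 3/4 ok
(3,2)B 5/6 ok
(3,3)B 6/7 ok
(3,4)B 7/7 ok
(3,5)B 5/5 ok
(4,1)B 3/3 ok
(4,2)B 4/4 ok
(4,4)B 4/4 ok
(4,5)B 3/3 ok
For instance (2,2) has only 1/7 same-type neighbors, below 2/5.

No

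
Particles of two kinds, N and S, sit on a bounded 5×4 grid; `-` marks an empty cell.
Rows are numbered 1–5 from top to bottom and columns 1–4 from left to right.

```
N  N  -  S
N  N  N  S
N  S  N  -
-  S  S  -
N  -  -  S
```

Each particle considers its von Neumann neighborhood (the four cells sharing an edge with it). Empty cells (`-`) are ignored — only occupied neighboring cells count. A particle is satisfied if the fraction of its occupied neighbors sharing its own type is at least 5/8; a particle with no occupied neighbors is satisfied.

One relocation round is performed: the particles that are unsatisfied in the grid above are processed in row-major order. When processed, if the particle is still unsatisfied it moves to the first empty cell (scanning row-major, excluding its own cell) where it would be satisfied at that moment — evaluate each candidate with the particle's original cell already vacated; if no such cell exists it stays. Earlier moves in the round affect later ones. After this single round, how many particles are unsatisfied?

1

Initially unsatisfied (in order): (2,4), (3,1), (3,2), (3,3), (4,3).
  (2,4) → (4,4).
  (3,1) → (1,3).
  (3,2) → (5,3).
  (3,3) → (3,1).
  (4,3): now satisfied by earlier moves; stays.
Resulting grid:
N N N S
N N N -
N - - -
- S S S
N - S S
Unsatisfied now: (1,4).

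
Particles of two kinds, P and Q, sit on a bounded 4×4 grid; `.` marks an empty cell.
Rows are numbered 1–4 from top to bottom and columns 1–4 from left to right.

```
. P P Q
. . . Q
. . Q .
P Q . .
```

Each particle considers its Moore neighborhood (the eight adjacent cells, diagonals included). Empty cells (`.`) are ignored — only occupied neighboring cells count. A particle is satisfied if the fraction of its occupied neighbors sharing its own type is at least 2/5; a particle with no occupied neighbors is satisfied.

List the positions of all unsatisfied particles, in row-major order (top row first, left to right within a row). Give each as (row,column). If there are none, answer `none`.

(1,3), (4,1)

Row 1: (1,2)P 1/1 satisfied · (1,3)P 1/3 not · (1,4)Q 1/2 satisfied
Row 2: (2,4)Q 2/3 satisfied
Row 3: (3,3)Q 2/2 satisfied
Row 4: (4,1)P 0/1 not · (4,2)Q 1/2 satisfied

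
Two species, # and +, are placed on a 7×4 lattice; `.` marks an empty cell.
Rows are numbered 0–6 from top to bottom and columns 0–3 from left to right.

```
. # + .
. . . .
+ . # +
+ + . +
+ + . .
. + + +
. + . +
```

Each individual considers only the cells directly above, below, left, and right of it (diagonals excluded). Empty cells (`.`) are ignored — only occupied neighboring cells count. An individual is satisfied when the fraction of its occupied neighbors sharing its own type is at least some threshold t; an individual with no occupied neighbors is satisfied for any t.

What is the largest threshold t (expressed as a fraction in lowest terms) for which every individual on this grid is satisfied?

Row 0: (0,1)# 0/1 · (0,2)+ 0/1
Row 2: (2,0)+ 1/1 · (2,2)# 0/1 · (2,3)+ 1/2
Row 3: (3,0)+ 3/3 · (3,1)+ 2/2 · (3,3)+ 1/1
Row 4: (4,0)+ 2/2 · (4,1)+ 3/3
Row 5: (5,1)+ 3/3 · (5,2)+ 2/2 · (5,3)+ 2/2
Row 6: (6,1)+ 1/1 · (6,3)+ 1/1
The smallest same-type fraction is 0/1 at (0,1), which reduces to 0/1. Any threshold above that leaves this individual unsatisfied.

0/1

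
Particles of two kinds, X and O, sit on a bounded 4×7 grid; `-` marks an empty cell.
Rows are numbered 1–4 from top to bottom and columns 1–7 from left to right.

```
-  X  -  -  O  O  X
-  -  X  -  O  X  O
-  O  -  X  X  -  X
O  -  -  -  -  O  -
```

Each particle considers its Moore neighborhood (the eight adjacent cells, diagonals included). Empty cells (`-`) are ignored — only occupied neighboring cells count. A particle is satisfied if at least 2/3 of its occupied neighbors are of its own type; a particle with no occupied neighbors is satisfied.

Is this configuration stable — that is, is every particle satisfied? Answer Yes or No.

No

(1,2)X 1/1 satisfied
(1,5)O 2/3 satisfied
(1,6)O 3/5 not
(1,7)X 1/3 not
(2,3)X 2/3 satisfied
(2,5)O 2/5 not
(2,6)X 3/7 not
(2,7)O 1/4 not
(3,2)O 1/2 not
(3,4)X 2/3 satisfied
(3,5)X 2/4 not
(3,7)X 1/3 not
(4,1)O 1/1 satisfied
(4,6)O 0/2 not
For instance (1,6) has only 3/5 same-type neighbors, below 2/3.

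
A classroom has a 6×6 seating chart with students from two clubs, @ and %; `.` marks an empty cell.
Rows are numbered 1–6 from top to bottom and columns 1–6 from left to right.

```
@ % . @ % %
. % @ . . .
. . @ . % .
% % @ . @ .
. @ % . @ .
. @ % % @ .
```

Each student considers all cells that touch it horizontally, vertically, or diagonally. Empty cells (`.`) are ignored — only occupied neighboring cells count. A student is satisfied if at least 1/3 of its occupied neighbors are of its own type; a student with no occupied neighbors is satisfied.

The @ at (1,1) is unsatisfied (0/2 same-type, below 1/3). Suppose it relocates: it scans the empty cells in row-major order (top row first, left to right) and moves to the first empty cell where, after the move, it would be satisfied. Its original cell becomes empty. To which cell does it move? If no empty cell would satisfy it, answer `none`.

(1,3)

Vacating (1,1). Empty cells in order:
  (1,3): 2/4 same-type → satisfied — stop here.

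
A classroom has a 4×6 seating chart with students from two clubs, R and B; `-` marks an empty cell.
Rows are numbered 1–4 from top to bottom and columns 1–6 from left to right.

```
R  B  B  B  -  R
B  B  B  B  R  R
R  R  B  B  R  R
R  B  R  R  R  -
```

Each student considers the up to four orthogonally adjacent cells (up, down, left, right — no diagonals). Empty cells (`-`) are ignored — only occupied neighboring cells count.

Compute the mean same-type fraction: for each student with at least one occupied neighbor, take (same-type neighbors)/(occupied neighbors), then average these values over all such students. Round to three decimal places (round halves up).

Row 1: (1,1)R 0/2 · (1,2)B 2/3 · (1,3)B 3/3 · (1,4)B 2/2 · (1,6)R 1/1
Row 2: (2,1)B 1/3 · (2,2)B 3/4 · (2,3)B 4/4 · (2,4)B 3/4 · (2,5)R 2/3 · (2,6)R 3/3
Row 3: (3,1)R 2/3 · (3,2)R 1/4 · (3,3)B 2/4 · (3,4)B 2/4 · (3,5)R 3/4 · (3,6)R 2/2
Row 4: (4,1)R 1/2 · (4,2)B 0/3 · (4,3)R 1/3 · (4,4)R 2/3 · (4,5)R 2/2
Sum over 22 students: 0/2 + 2/3 + 3/3 + 2/2 + 1/1 + 1/3 + 3/4 + 4/4 + 3/4 + 2/3 + 3/3 + 2/3 + 1/4 + 2/4 + 2/4 + 3/4 + 2/2 + 1/2 + 0/3 + 1/3 + 2/3 + 2/2 = 43/3; mean = 43/3 ÷ 22 = 43/66 = 0.651515… → 0.652.

0.652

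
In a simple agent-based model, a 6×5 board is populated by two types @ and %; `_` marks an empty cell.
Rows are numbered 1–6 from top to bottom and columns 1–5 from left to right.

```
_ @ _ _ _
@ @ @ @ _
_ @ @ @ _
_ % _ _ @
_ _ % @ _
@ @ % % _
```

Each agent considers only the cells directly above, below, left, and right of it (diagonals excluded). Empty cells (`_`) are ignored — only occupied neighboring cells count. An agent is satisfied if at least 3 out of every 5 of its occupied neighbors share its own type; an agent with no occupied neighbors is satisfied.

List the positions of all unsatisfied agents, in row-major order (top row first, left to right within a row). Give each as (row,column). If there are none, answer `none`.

(4,2), (5,3), (5,4), (6,2), (6,4)

Row 1: (1,2)@ 1/1 satisfied
Row 2: (2,1)@ 1/1 satisfied · (2,2)@ 4/4 satisfied · (2,3)@ 3/3 satisfied · (2,4)@ 2/2 satisfied
Row 3: (3,2)@ 2/3 satisfied · (3,3)@ 3/3 satisfied · (3,4)@ 2/2 satisfied
Row 4: (4,2)% 0/1 not · (4,5)@ 0/0 satisfied
Row 5: (5,3)% 1/2 not · (5,4)@ 0/2 not
Row 6: (6,1)@ 1/1 satisfied · (6,2)@ 1/2 not · (6,3)% 2/3 satisfied · (6,4)% 1/2 not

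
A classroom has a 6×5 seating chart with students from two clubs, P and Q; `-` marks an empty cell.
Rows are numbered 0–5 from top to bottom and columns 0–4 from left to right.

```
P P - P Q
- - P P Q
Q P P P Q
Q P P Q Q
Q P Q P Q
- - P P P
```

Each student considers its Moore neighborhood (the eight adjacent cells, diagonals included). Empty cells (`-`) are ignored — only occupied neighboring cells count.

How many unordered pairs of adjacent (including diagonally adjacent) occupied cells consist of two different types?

29

Scan each occupied cell's neighbors to the right and below (and the two forward diagonals) so each pair is counted once.
From row 0: 3 unlike of 8 pairs (running 3/8).
From row 1: 3 unlike of 10 pairs (running 6/18).
From row 2: 7 unlike of 17 pairs (running 13/35).
From row 3: 8 unlike of 17 pairs (running 21/52).
From row 4: 8 unlike of 12 pairs (running 29/64).
From row 5: 0 unlike of 2 pairs (running 29/66).
Total adjacent occupied pairs: 66; unlike-type pairs: 29.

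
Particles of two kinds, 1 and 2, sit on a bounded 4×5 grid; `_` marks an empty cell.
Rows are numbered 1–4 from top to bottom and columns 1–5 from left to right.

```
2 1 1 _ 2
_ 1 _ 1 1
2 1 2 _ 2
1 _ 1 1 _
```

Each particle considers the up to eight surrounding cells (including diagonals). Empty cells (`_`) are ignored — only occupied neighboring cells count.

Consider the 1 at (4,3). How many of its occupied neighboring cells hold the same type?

2

Occupied neighbors of (4,3): (3,2)=1, (3,3)=2, (4,4)=1.
Same type (1): 2 of 3.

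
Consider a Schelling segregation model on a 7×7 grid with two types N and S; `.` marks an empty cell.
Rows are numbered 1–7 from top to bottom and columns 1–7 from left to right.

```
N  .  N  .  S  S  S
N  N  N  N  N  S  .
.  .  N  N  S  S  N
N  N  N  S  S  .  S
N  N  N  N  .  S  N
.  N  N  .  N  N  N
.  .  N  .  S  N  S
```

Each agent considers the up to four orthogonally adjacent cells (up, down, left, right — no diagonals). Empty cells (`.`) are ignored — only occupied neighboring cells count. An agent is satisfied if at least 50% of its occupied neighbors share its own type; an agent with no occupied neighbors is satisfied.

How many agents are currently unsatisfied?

9

(1,1)N 1/1 satisfied
(1,3)N 1/1 satisfied
(1,5)S 1/2 satisfied
(1,6)S 3/3 satisfied
(1,7)S 1/1 satisfied
(2,1)N 2/2 satisfied
(2,2)N 2/2 satisfied
(2,3)N 4/4 satisfied
(2,4)N 3/3 satisfied
(2,5)N 1/4 not
(2,6)S 2/3 satisfied
(3,3)N 3/3 satisfied
(3,4)N 2/4 satisfied
(3,5)S 2/4 satisfied
(3,6)S 2/3 satisfied
(3,7)N 0/2 not
(4,1)N 2/2 satisfied
(4,2)N 3/3 satisfied
(4,3)N 3/4 satisfied
(4,4)S 1/4 not
(4,5)S 2/2 satisfied
(4,7)S 0/2 not
(5,1)N 2/2 satisfied
(5,2)N 4/4 satisfied
(5,3)N 4/4 satisfied
(5,4)N 1/2 satisfied
(5,6)S 0/2 not
(5,7)N 1/3 not
(6,2)N 2/2 satisfied
(6,3)N 3/3 satisfied
(6,5)N 1/2 satisfied
(6,6)N 3/4 satisfied
(6,7)N 2/3 satisfied
(7,3)N 1/1 satisfied
(7,5)S 0/2 not
(7,6)N 1/3 not
(7,7)S 0/2 not
Unsatisfied: (2,5), (3,7), (4,4), (4,7), (5,6), (5,7), (7,5), (7,6), (7,7) — 9 in total.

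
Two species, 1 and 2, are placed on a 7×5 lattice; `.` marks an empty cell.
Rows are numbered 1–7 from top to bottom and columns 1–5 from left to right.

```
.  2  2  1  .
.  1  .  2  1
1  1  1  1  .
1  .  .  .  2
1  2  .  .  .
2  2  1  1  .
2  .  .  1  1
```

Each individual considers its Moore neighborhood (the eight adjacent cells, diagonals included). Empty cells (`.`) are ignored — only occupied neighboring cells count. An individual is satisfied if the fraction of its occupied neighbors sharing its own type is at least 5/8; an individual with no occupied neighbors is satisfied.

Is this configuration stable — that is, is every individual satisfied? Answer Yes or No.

(1,2)2 1/2 unhappy
(1,3)2 2/4 unhappy
(1,4)1 1/3 unhappy
(2,2)1 3/5 unhappy
(2,4)2 1/5 unhappy
(2,5)1 2/3 ok
(3,1)1 3/3 ok
(3,2)1 4/4 ok
(3,3)1 3/4 ok
(3,4)1 2/4 unhappy
(4,1)1 3/4 ok
(4,5)2 0/1 unhappy
(5,1)1 1/4 unhappy
(5,2)2 2/5 unhappy
(6,1)2 3/4 ok
(6,2)2 3/5 unhappy
(6,3)1 2/4 unhappy
(6,4)1 3/3 ok
(7,1)2 2/2 ok
(7,4)1 3/3 ok
(7,5)1 2/2 ok
For instance (1,2) has only 1/2 same-type neighbors, below 5/8.

No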